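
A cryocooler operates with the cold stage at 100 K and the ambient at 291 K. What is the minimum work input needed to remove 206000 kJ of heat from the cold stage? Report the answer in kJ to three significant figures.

393000 kJ

The reservoir spacing is ΔT = 291 − 100 = 191.0 K.
The reversible limit is COP_R = T_C/ΔT = 0.5236, so W_min = Q_C/COP = Q_C·ΔT/T_C.
W_min = 206000 × 191.0/100.00 = 393500 kJ.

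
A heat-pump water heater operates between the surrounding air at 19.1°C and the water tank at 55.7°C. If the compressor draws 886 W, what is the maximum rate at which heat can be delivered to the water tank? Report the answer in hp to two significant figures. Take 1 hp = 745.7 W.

In absolute terms T_C = 292.25 K and T_H = 328.85 K, so ΔT = 36.60 K.
COP_Carnot = T_H/ΔT = 328.85/36.60 = 8.985.
Q̇_max = COP_Carnot × Ẇ = 8.985 × 886.0 W = 7961 W = 10.68 hp.

11 hp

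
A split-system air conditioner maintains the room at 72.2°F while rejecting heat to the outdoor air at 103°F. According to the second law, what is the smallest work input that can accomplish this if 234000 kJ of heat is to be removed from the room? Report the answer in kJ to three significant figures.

In absolute terms T_C = 295.48 K and T_H = 312.59 K, so ΔT = 17.11 K.
The reversible limit is COP_R = T_C/ΔT = 17.27, so W_min = Q_C/COP = Q_C·ΔT/T_C.
W_min = 234000 × 17.11/295.48 = 13550 kJ.

13600 kJ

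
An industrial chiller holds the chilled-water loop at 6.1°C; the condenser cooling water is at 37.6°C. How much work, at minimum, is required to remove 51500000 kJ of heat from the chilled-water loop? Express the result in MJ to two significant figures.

In absolute terms T_C = 279.25 K and T_H = 310.75 K, so ΔT = 31.50 K.
The reversible limit is COP_R = T_C/ΔT = 8.865, so W_min = Q_C/COP = Q_C·ΔT/T_C.
W_min = 51500000 × 31.50/279.25 = 5809000 kJ = 5809 MJ.

5800 MJ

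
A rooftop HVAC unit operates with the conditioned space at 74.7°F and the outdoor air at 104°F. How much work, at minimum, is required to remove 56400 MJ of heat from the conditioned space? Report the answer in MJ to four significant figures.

In absolute terms T_C = 296.87 K and T_H = 313.15 K, so ΔT = 16.28 K.
The reversible limit is COP_R = T_C/ΔT = 18.24, so W_min = Q_C/COP = Q_C·ΔT/T_C.
W_min = 56400 × 16.28/296.87 = 3092 MJ.

3092 MJ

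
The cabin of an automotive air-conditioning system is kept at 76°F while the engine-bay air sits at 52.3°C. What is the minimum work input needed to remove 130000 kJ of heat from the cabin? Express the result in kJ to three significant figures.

12200 kJ

In absolute terms T_C = 297.59 K and T_H = 325.45 K, so ΔT = 27.86 K.
The reversible limit is COP_R = T_C/ΔT = 10.68, so W_min = Q_C/COP = Q_C·ΔT/T_C.
W_min = 130000 × 27.86/297.59 = 12170 kJ.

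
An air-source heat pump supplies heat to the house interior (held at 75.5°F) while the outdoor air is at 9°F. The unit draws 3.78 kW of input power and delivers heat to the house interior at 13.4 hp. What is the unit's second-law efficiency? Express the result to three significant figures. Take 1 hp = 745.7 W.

Converting, Q̇_H = 13.40 hp = 9.992 kW, so COP_actual = Q̇_H/Ẇ = 9.992/3.780 = 2.643.
In absolute terms T_C = 260.37 K and T_H = 297.32 K, so ΔT = 36.94 K.
COP_Carnot = T_H/ΔT = 297.32/36.94 = 8.048.
η_II = COP_actual/COP_Carnot = 2.643/8.048 = 0.3285.

0.328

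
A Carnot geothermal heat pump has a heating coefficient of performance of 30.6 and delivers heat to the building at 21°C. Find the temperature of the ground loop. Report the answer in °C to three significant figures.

11.4 °C

COP_HP = T_H/(T_H − T_C) gives T_H − T_C = T_H/COP.
With T_H = 294.15 K, T_C = 294.15 × (1 − 1/30.6) = 284.54 K.
Converting, 284.54 K = 11.39°C.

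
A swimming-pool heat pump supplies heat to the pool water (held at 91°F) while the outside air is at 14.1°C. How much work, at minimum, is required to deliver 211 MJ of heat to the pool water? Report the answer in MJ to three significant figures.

12.9 MJ

In absolute terms T_C = 287.25 K and T_H = 305.93 K, so ΔT = 18.68 K.
The reversible limit is COP_HP = T_H/ΔT = 16.38, so W_min = Q_H/COP = Q_H·ΔT/T_H.
W_min = 211.0 × 18.68/305.93 = 12.88 MJ.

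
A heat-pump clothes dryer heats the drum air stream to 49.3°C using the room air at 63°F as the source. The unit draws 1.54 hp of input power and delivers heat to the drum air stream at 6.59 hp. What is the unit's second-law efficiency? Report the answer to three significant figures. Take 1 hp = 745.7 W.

COP_actual = Q̇_H/Ẇ = 6.590/1.540 = 4.279.
In absolute terms T_C = 290.37 K and T_H = 322.45 K, so ΔT = 32.08 K.
COP_Carnot = T_H/ΔT = 322.45/32.08 = 10.05.
η_II = COP_actual/COP_Carnot = 4.279/10.05 = 0.4257.

0.426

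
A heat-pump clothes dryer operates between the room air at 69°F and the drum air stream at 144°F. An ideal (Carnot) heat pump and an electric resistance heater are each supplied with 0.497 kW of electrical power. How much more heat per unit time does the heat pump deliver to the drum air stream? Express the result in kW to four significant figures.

In absolute terms T_C = 293.71 K and T_H = 335.37 K, so ΔT = 41.67 K.
COP_Carnot = T_H/ΔT = 335.37/41.67 = 8.049.
The heat pump delivers Q̇_H = COP × Ẇ = 4.000 kW; the resistance heater delivers Ẇ = 0.4970 kW.
Extra = (COP − 1)·Ẇ = 3.503 kW.

3.503 kW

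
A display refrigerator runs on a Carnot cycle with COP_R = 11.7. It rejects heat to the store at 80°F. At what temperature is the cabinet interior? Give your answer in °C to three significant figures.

3.06 °C

For a Carnot refrigerator COP_R = T_C/(T_H − T_C), so T_C = COP·T_H/(1 + COP).
With T_H = 299.82 K, T_C = 11.7 × 299.82/12.70 = 276.21 K.
Converting, 276.21 K = 3.06°C.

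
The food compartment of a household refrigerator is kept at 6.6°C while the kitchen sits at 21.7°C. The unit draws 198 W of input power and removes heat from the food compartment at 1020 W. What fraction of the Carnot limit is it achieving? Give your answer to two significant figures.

0.28

COP_actual = Q̇_C/Ẇ = 1020/198.0 = 5.152.
In absolute terms T_C = 279.75 K and T_H = 294.85 K, so ΔT = 15.10 K.
COP_Carnot = T_C/ΔT = 279.75/15.10 = 18.53.
η_II = COP_actual/COP_Carnot = 5.152/18.53 = 0.2781.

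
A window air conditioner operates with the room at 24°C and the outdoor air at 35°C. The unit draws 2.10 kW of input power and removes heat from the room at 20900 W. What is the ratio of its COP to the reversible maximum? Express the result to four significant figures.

0.3684

Converting, Q̇_C = 20900 W = 20.90 kW, so COP_actual = Q̇_C/Ẇ = 20.90/2.100 = 9.952.
In absolute terms T_C = 297.15 K and T_H = 308.15 K, so ΔT = 11.00 K.
COP_Carnot = T_C/ΔT = 297.15/11.00 = 27.01.
η_II = COP_actual/COP_Carnot = 9.952/27.01 = 0.3684.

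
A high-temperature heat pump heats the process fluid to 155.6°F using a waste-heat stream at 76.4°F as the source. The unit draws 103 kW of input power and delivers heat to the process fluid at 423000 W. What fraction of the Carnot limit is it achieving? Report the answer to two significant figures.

Converting, Q̇_H = 423000 W = 423.0 kW, so COP_actual = Q̇_H/Ẇ = 423.0/103.0 = 4.107.
In absolute terms T_C = 297.82 K and T_H = 341.82 K, so ΔT = 44.00 K.
COP_Carnot = T_H/ΔT = 341.82/44.00 = 7.769.
η_II = COP_actual/COP_Carnot = 4.107/7.769 = 0.5286.

0.53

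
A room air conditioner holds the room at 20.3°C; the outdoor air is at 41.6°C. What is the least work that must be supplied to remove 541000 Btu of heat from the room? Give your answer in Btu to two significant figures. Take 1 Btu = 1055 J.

39000 Btu

In absolute terms T_C = 293.45 K and T_H = 314.75 K, so ΔT = 21.30 K.
The reversible limit is COP_R = T_C/ΔT = 13.78, so W_min = Q_C/COP = Q_C·ΔT/T_C.
W_min = 541000 × 21.30/293.45 = 39270 Btu.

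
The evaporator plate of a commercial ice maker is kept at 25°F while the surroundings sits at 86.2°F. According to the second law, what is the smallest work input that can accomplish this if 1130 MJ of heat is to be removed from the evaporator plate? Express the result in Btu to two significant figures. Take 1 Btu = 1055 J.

In absolute terms T_C = 269.26 K and T_H = 303.26 K, so ΔT = 34.00 K.
The reversible limit is COP_R = T_C/ΔT = 7.919, so W_min = Q_C/COP = Q_C·ΔT/T_C.
W_min = 1130 × 34.00/269.26 = 142.7 MJ = 135200 Btu.

140000 Btu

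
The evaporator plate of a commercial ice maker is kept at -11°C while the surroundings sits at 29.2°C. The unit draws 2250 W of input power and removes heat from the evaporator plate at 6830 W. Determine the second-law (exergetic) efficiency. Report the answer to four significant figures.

COP_actual = Q̇_C/Ẇ = 6830/2250 = 3.036.
In absolute terms T_C = 262.15 K and T_H = 302.35 K, so ΔT = 40.20 K.
COP_Carnot = T_C/ΔT = 262.15/40.20 = 6.521.
η_II = COP_actual/COP_Carnot = 3.036/6.521 = 0.4655.

0.4655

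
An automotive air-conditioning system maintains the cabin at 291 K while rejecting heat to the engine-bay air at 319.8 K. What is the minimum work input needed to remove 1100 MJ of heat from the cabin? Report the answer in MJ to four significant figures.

The reservoir spacing is ΔT = 319.8 − 291 = 28.80 K.
The reversible limit is COP_R = T_C/ΔT = 10.10, so W_min = Q_C/COP = Q_C·ΔT/T_C.
W_min = 1100 × 28.80/291.00 = 108.9 MJ.

108.9 MJ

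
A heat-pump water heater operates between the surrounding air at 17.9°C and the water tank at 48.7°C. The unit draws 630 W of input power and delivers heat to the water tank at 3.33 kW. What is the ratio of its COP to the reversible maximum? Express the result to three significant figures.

Converting, Q̇_H = 3.330 kW = 3330 W, so COP_actual = Q̇_H/Ẇ = 3330/630.0 = 5.286.
In absolute terms T_C = 291.05 K and T_H = 321.85 K, so ΔT = 30.80 K.
COP_Carnot = T_H/ΔT = 321.85/30.80 = 10.45.
η_II = COP_actual/COP_Carnot = 5.286/10.45 = 0.5058.

0.506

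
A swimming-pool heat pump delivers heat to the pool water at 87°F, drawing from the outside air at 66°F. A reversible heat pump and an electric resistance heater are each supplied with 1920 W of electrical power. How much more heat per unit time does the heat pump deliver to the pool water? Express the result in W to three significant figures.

In absolute terms T_C = 292.04 K and T_H = 303.71 K, so ΔT = 11.67 K.
COP_Carnot = T_H/ΔT = 303.71/11.67 = 26.03.
The heat pump delivers Q̇_H = COP × Ẇ = 49980 W; the resistance heater delivers Ẇ = 1920 W.
Extra = (COP − 1)·Ẇ = 48060 W.

48100 W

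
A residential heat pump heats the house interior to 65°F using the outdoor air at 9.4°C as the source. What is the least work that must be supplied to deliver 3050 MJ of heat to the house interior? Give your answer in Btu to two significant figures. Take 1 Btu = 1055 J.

In absolute terms T_C = 282.55 K and T_H = 291.48 K, so ΔT = 8.933 K.
The reversible limit is COP_HP = T_H/ΔT = 32.63, so W_min = Q_H/COP = Q_H·ΔT/T_H.
W_min = 3050 × 8.933/291.48 = 93.48 MJ = 88600 Btu.

89000 Btu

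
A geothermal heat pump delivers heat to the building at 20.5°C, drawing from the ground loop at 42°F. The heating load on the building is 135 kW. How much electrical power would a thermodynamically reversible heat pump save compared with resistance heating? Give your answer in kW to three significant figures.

In absolute terms T_C = 278.71 K and T_H = 293.65 K, so ΔT = 14.94 K.
COP_Carnot = T_H/ΔT = 293.65/14.94 = 19.65.
Resistance heating needs Ẇ_res = Q̇_H = 135.0 kW; the reversible heat pump needs only Ẇ_hp = Q̇_H/COP = 6.870 kW.
Saving = 135.0 − 6.870 = 128.1 kW.

128 kW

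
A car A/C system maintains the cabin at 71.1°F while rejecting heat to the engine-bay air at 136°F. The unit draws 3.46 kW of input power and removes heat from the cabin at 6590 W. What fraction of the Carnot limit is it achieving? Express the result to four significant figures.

0.2329

Converting, Q̇_C = 6590 W = 6.590 kW, so COP_actual = Q̇_C/Ẇ = 6.590/3.460 = 1.905.
In absolute terms T_C = 294.87 K and T_H = 330.93 K, so ΔT = 36.06 K.
COP_Carnot = T_C/ΔT = 294.87/36.06 = 8.178.
η_II = COP_actual/COP_Carnot = 1.905/8.178 = 0.2329.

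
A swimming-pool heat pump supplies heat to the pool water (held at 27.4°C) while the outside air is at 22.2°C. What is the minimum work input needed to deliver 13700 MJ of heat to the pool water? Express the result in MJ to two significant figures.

240 MJ

In absolute terms T_C = 295.35 K and T_H = 300.55 K, so ΔT = 5.200 K.
The reversible limit is COP_HP = T_H/ΔT = 57.80, so W_min = Q_H/COP = Q_H·ΔT/T_H.
W_min = 13700 × 5.200/300.55 = 237.0 MJ.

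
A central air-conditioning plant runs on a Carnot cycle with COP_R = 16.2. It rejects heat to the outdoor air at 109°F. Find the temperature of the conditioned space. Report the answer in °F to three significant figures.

For a Carnot refrigerator COP_R = T_C/(T_H − T_C), so T_C = COP·T_H/(1 + COP).
With T_H = 315.93 K, T_C = 16.2 × 315.93/17.20 = 297.56 K.
Converting, 297.56 K = 75.94°F.

75.9 °F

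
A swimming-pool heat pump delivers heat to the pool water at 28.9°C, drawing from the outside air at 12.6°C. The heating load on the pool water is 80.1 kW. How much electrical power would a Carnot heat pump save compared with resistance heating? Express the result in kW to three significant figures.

In absolute terms T_C = 285.75 K and T_H = 302.05 K, so ΔT = 16.30 K.
COP_Carnot = T_H/ΔT = 302.05/16.30 = 18.53.
Resistance heating needs Ẇ_res = Q̇_H = 80.10 kW; the reversible heat pump needs only Ẇ_hp = Q̇_H/COP = 4.323 kW.
Saving = 80.10 − 4.323 = 75.78 kW.

75.8 kW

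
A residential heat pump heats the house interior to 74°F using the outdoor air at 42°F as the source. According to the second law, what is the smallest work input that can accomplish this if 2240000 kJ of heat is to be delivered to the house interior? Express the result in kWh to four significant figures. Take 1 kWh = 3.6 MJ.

37.31 kWh

In absolute terms T_C = 278.71 K and T_H = 296.48 K, so ΔT = 17.78 K.
The reversible limit is COP_HP = T_H/ΔT = 16.68, so W_min = Q_H/COP = Q_H·ΔT/T_H.
W_min = 2240000 × 17.78/296.48 = 134300 kJ = 37.31 kWh.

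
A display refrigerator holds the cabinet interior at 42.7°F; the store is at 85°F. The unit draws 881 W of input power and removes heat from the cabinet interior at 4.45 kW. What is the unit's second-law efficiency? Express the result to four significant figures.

0.4253

Converting, Q̇_C = 4.450 kW = 4450 W, so COP_actual = Q̇_C/Ẇ = 4450/881.0 = 5.051.
In absolute terms T_C = 279.09 K and T_H = 302.59 K, so ΔT = 23.50 K.
COP_Carnot = T_C/ΔT = 279.09/23.50 = 11.88.
η_II = COP_actual/COP_Carnot = 5.051/11.88 = 0.4253.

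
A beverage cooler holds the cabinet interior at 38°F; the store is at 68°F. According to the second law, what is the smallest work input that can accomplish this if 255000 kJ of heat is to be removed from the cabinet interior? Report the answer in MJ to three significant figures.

In absolute terms T_C = 276.48 K and T_H = 293.15 K, so ΔT = 16.67 K.
The reversible limit is COP_R = T_C/ΔT = 16.59, so W_min = Q_C/COP = Q_C·ΔT/T_C.
W_min = 255000 × 16.67/276.48 = 15370 kJ = 15.37 MJ.

15.4 MJ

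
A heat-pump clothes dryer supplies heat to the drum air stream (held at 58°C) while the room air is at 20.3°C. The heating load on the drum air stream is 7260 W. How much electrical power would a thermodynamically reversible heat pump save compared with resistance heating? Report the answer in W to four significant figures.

6433 W

In absolute terms T_C = 293.45 K and T_H = 331.15 K, so ΔT = 37.70 K.
COP_Carnot = T_H/ΔT = 331.15/37.70 = 8.784.
Resistance heating needs Ẇ_res = Q̇_H = 7260 W; the reversible heat pump needs only Ẇ_hp = Q̇_H/COP = 826.5 W.
Saving = 7260 − 826.5 = 6433 W.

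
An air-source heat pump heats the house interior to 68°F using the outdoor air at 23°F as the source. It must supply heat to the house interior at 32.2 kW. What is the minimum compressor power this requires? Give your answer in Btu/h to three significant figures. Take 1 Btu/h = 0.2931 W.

9370 Btu/h

In absolute terms T_C = 268.15 K and T_H = 293.15 K, so ΔT = 25.00 K.
COP_Carnot = T_H/ΔT = 293.15/25.00 = 11.73.
Ẇ_min = Q̇/COP_Carnot = 32.20/11.73 = 2.746 kW = 9369 Btu/h.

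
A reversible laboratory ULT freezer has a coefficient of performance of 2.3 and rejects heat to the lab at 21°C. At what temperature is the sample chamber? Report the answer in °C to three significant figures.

For a Carnot refrigerator COP_R = T_C/(T_H − T_C), so T_C = COP·T_H/(1 + COP).
With T_H = 294.15 K, T_C = 2.3 × 294.15/3.300 = 205.01 K.
Converting, 205.01 K = -68.14°C.

-68.1 °C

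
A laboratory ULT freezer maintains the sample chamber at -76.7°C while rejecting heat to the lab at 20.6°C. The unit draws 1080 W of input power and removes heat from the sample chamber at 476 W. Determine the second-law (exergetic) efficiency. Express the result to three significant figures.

COP_actual = Q̇_C/Ẇ = 476.0/1080 = 0.4407.
In absolute terms T_C = 196.45 K and T_H = 293.75 K, so ΔT = 97.30 K.
COP_Carnot = T_C/ΔT = 196.45/97.30 = 2.019.
η_II = COP_actual/COP_Carnot = 0.4407/2.019 = 0.2183.

0.218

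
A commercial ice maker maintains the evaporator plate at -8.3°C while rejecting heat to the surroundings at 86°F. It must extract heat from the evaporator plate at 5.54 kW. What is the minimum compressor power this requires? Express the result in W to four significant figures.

801.1 W

In absolute terms T_C = 264.85 K and T_H = 303.15 K, so ΔT = 38.30 K.
COP_Carnot = T_C/ΔT = 264.85/38.30 = 6.915.
Ẇ_min = Q̇/COP_Carnot = 5.540/6.915 = 0.8011 kW = 801.1 W.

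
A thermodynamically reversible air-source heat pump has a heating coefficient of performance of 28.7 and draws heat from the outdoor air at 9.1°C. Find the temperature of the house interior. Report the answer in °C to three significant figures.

COP_HP = T_H/(T_H − T_C) rearranges to T_H = COP·T_C/(COP − 1).
With T_C = 282.25 K, T_H = 28.7 × 282.25/27.70 = 292.44 K.
Converting, 292.44 K = 19.29°C.

19.3 °C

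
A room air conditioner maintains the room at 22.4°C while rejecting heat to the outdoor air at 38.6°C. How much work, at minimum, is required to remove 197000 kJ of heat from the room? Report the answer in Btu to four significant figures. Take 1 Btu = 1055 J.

In absolute terms T_C = 295.55 K and T_H = 311.75 K, so ΔT = 16.20 K.
The reversible limit is COP_R = T_C/ΔT = 18.24, so W_min = Q_C/COP = Q_C·ΔT/T_C.
W_min = 197000 × 16.20/295.55 = 10800 kJ = 10240 Btu.

10240 Btu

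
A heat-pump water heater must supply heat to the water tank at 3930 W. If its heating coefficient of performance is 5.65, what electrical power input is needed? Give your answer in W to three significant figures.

696 W

Ẇ = Q̇_H/COP_HP = 3930/5.65 = 695.6 W.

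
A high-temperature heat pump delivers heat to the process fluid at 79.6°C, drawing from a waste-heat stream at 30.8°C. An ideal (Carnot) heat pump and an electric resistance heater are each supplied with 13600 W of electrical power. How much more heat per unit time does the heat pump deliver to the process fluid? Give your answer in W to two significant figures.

In absolute terms T_C = 303.95 K and T_H = 352.75 K, so ΔT = 48.80 K.
COP_Carnot = T_H/ΔT = 352.75/48.80 = 7.228.
The heat pump delivers Q̇_H = COP × Ẇ = 98310 W; the resistance heater delivers Ẇ = 13600 W.
Extra = (COP − 1)·Ẇ = 84710 W.

85000 W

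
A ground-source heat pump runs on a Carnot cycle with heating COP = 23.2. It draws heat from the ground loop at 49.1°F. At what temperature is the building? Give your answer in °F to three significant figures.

COP_HP = T_H/(T_H − T_C) rearranges to T_H = COP·T_C/(COP − 1).
With T_C = 282.65 K, T_H = 23.2 × 282.65/22.20 = 295.38 K.
Converting, 295.38 K = 72.02°F.

72.0 °F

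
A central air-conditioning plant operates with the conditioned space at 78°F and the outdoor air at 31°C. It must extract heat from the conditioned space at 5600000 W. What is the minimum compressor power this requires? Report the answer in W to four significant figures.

In absolute terms T_C = 298.71 K and T_H = 304.15 K, so ΔT = 5.444 K.
COP_Carnot = T_C/ΔT = 298.71/5.444 = 54.86.
Ẇ_min = Q̇/COP_Carnot = 5600000/54.86 = 102100 W.

102100 W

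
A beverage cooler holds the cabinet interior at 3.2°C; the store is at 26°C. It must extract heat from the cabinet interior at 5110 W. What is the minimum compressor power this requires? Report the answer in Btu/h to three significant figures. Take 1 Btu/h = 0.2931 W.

1440 Btu/h

In absolute terms T_C = 276.35 K and T_H = 299.15 K, so ΔT = 22.80 K.
COP_Carnot = T_C/ΔT = 276.35/22.80 = 12.12.
Ẇ_min = Q̇/COP_Carnot = 5110/12.12 = 421.6 W = 1438 Btu/h.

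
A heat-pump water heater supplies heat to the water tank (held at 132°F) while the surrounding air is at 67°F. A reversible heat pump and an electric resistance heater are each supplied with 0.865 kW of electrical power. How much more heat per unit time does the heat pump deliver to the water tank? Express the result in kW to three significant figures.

In absolute terms T_C = 292.59 K and T_H = 328.71 K, so ΔT = 36.11 K.
COP_Carnot = T_H/ΔT = 328.71/36.11 = 9.103.
The heat pump delivers Q̇_H = COP × Ẇ = 7.874 kW; the resistance heater delivers Ẇ = 0.8650 kW.
Extra = (COP − 1)·Ẇ = 7.009 kW.

7.01 kW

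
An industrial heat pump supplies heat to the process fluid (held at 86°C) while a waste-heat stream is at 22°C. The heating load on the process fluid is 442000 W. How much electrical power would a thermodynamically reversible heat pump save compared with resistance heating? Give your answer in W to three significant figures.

In absolute terms T_C = 295.15 K and T_H = 359.15 K, so ΔT = 64.00 K.
COP_Carnot = T_H/ΔT = 359.15/64.00 = 5.612.
Resistance heating needs Ẇ_res = Q̇_H = 442000 W; the reversible heat pump needs only Ẇ_hp = Q̇_H/COP = 78760 W.
Saving = 442000 − 78760 = 363200 W.

363000 W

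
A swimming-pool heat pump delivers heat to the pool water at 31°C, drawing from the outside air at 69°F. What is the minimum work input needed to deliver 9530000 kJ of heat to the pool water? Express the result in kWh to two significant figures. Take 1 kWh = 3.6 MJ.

In absolute terms T_C = 293.71 K and T_H = 304.15 K, so ΔT = 10.44 K.
The reversible limit is COP_HP = T_H/ΔT = 29.12, so W_min = Q_H/COP = Q_H·ΔT/T_H.
W_min = 9530000 × 10.44/304.15 = 327300 kJ = 90.91 kWh.

91 kWh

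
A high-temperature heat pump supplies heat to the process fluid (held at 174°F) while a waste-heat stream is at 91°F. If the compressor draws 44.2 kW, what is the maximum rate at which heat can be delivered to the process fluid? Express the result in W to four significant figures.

337400 W

In absolute terms T_C = 305.93 K and T_H = 352.04 K, so ΔT = 46.11 K.
COP_Carnot = T_H/ΔT = 352.04/46.11 = 7.635.
Q̇_max = COP_Carnot × Ẇ = 7.635 × 44.20 kW = 337.4 kW = 337400 W.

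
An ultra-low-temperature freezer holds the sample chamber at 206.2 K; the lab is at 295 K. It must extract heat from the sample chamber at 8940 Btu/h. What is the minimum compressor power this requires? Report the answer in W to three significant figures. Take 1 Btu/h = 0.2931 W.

The reservoir spacing is ΔT = 295 − 206.2 = 88.80 K.
COP_Carnot = T_C/ΔT = 206.20/88.80 = 2.322.
Ẇ_min = Q̇/COP_Carnot = 8940/2.322 = 3850 Btu/h = 1128 W.

1130 W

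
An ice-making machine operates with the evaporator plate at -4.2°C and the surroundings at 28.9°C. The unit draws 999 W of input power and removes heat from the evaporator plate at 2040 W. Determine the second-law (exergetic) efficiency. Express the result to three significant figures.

COP_actual = Q̇_C/Ẇ = 2040/999.0 = 2.042.
In absolute terms T_C = 268.95 K and T_H = 302.05 K, so ΔT = 33.10 K.
COP_Carnot = T_C/ΔT = 268.95/33.10 = 8.125.
η_II = COP_actual/COP_Carnot = 2.042/8.125 = 0.2513.

0.251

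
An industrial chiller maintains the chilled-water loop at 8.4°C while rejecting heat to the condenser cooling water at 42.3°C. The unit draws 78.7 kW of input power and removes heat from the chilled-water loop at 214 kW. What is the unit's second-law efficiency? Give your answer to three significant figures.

COP_actual = Q̇_C/Ẇ = 214.0/78.70 = 2.719.
In absolute terms T_C = 281.55 K and T_H = 315.45 K, so ΔT = 33.90 K.
COP_Carnot = T_C/ΔT = 281.55/33.90 = 8.305.
η_II = COP_actual/COP_Carnot = 2.719/8.305 = 0.3274.

0.327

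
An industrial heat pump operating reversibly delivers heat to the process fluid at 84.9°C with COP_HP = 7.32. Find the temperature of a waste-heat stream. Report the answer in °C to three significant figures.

36.0 °C

COP_HP = T_H/(T_H − T_C) gives T_H − T_C = T_H/COP.
With T_H = 358.05 K, T_C = 358.05 × (1 − 1/7.32) = 309.14 K.
Converting, 309.14 K = 35.99°C.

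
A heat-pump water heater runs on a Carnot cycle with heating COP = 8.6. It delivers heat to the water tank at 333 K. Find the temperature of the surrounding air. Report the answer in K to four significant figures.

COP_HP = T_H/(T_H − T_C) gives T_H − T_C = T_H/COP.
With T_H = 333.00 K, T_C = 333.00 × (1 − 1/8.6) = 294.28 K.

294.3 K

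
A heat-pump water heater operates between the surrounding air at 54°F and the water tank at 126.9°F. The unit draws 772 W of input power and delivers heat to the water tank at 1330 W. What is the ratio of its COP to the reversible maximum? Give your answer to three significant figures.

0.214

COP_actual = Q̇_H/Ẇ = 1330/772.0 = 1.723.
In absolute terms T_C = 285.37 K and T_H = 325.87 K, so ΔT = 40.50 K.
COP_Carnot = T_H/ΔT = 325.87/40.50 = 8.046.
η_II = COP_actual/COP_Carnot = 1.723/8.046 = 0.2141.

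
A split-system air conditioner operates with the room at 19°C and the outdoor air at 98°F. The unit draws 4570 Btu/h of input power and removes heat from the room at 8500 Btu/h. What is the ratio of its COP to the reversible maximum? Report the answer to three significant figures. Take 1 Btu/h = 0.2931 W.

0.112

COP_actual = Q̇_C/Ẇ = 8500/4570 = 1.860.
In absolute terms T_C = 292.15 K and T_H = 309.82 K, so ΔT = 17.67 K.
COP_Carnot = T_C/ΔT = 292.15/17.67 = 16.54.
η_II = COP_actual/COP_Carnot = 1.860/16.54 = 0.1125.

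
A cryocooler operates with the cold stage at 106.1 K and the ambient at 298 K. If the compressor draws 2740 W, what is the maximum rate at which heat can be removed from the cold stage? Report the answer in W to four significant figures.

1515 W

The reservoir spacing is ΔT = 298 − 106.1 = 191.9 K.
COP_Carnot = T_C/ΔT = 106.10/191.9 = 0.5529.
Q̇_max = COP_Carnot × Ẇ = 0.5529 × 2740 W = 1515 W.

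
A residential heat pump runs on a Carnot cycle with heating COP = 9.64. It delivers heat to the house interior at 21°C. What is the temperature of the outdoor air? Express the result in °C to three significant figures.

COP_HP = T_H/(T_H − T_C) gives T_H − T_C = T_H/COP.
With T_H = 294.15 K, T_C = 294.15 × (1 − 1/9.64) = 263.64 K.
Converting, 263.64 K = -9.51°C.

-9.51 °C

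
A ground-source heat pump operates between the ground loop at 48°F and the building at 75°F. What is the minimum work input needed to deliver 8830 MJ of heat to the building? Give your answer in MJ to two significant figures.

In absolute terms T_C = 282.04 K and T_H = 297.04 K, so ΔT = 15.00 K.
The reversible limit is COP_HP = T_H/ΔT = 19.80, so W_min = Q_H/COP = Q_H·ΔT/T_H.
W_min = 8830 × 15.00/297.04 = 445.9 MJ.

450 MJ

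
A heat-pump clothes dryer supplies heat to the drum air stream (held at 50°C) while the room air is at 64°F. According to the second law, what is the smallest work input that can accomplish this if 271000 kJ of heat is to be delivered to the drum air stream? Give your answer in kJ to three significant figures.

27000 kJ

In absolute terms T_C = 290.93 K and T_H = 323.15 K, so ΔT = 32.22 K.
The reversible limit is COP_HP = T_H/ΔT = 10.03, so W_min = Q_H/COP = Q_H·ΔT/T_H.
W_min = 271000 × 32.22/323.15 = 27020 kJ.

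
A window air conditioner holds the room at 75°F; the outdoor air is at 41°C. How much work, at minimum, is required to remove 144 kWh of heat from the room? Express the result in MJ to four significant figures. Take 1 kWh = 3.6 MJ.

29.86 MJ

In absolute terms T_C = 297.04 K and T_H = 314.15 K, so ΔT = 17.11 K.
The reversible limit is COP_R = T_C/ΔT = 17.36, so W_min = Q_C/COP = Q_C·ΔT/T_C.
W_min = 144.0 × 17.11/297.04 = 8.295 kWh = 29.86 MJ.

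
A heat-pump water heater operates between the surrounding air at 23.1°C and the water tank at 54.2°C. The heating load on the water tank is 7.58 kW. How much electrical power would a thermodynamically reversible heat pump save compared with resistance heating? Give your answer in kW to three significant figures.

6.86 kW

In absolute terms T_C = 296.25 K and T_H = 327.35 K, so ΔT = 31.10 K.
COP_Carnot = T_H/ΔT = 327.35/31.10 = 10.53.
Resistance heating needs Ẇ_res = Q̇_H = 7.580 kW; the reversible heat pump needs only Ẇ_hp = Q̇_H/COP = 0.7201 kW.
Saving = 7.580 − 0.7201 = 6.860 kW.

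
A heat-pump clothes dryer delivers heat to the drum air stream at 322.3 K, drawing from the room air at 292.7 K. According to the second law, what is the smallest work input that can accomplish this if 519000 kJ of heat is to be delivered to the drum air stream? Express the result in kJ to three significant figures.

47700 kJ

The reservoir spacing is ΔT = 322.3 − 292.7 = 29.60 K.
The reversible limit is COP_HP = T_H/ΔT = 10.89, so W_min = Q_H/COP = Q_H·ΔT/T_H.
W_min = 519000 × 29.60/322.30 = 47660 kJ.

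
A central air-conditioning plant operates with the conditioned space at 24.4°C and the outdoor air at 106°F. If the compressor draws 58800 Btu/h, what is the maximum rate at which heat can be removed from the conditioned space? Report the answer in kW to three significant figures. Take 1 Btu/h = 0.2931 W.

307 kW

In absolute terms T_C = 297.55 K and T_H = 314.26 K, so ΔT = 16.71 K.
COP_Carnot = T_C/ΔT = 297.55/16.71 = 17.81.
Q̇_max = COP_Carnot × Ẇ = 17.81 × 58800 Btu/h = 1047000 Btu/h = 306.9 kW.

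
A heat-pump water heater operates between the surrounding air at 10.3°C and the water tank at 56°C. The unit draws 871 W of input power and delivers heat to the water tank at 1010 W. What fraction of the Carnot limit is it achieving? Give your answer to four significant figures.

0.1610

COP_actual = Q̇_H/Ẇ = 1010/871.0 = 1.160.
In absolute terms T_C = 283.45 K and T_H = 329.15 K, so ΔT = 45.70 K.
COP_Carnot = T_H/ΔT = 329.15/45.70 = 7.202.
η_II = COP_actual/COP_Carnot = 1.160/7.202 = 0.1610.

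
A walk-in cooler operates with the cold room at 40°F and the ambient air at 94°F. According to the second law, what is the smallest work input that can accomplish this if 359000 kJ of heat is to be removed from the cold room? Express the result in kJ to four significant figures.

In absolute terms T_C = 277.59 K and T_H = 307.59 K, so ΔT = 30.00 K.
The reversible limit is COP_R = T_C/ΔT = 9.253, so W_min = Q_C/COP = Q_C·ΔT/T_C.
W_min = 359000 × 30.00/277.59 = 38800 kJ.

38800 kJ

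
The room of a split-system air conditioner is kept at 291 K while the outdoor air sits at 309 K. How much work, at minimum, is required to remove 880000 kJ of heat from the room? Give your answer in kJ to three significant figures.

54400 kJ

The reservoir spacing is ΔT = 309 − 291 = 18.00 K.
The reversible limit is COP_R = T_C/ΔT = 16.17, so W_min = Q_C/COP = Q_C·ΔT/T_C.
W_min = 880000 × 18.00/291.00 = 54430 kJ.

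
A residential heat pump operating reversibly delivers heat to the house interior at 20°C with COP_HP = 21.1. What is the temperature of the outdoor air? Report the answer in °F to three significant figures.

43.0 °F

COP_HP = T_H/(T_H − T_C) gives T_H − T_C = T_H/COP.
With T_H = 293.15 K, T_C = 293.15 × (1 − 1/21.1) = 279.26 K.
Converting, 279.26 K = 42.99°F.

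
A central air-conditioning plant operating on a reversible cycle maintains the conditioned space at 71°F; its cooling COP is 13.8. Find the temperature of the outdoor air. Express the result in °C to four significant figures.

43.03 °C

COP_R = T_C/(T_H − T_C) gives T_H − T_C = T_C/COP.
With T_C = 294.82 K, T_H = 294.82 × (1 + 1/13.8) = 316.18 K.
Converting, 316.18 K = 43.03°C.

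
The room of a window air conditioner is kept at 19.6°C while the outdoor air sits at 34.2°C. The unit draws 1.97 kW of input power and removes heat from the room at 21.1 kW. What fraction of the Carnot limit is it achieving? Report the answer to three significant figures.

0.534

COP_actual = Q̇_C/Ẇ = 21.10/1.970 = 10.71.
In absolute terms T_C = 292.75 K and T_H = 307.35 K, so ΔT = 14.60 K.
COP_Carnot = T_C/ΔT = 292.75/14.60 = 20.05.
η_II = COP_actual/COP_Carnot = 10.71/20.05 = 0.5342.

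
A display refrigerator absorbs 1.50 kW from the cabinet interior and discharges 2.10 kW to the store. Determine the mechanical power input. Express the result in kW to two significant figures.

0.60 kW

For a cyclic device the first law requires Q̇_H = Q̇_C + Ẇ.
Ẇ = Q̇_H − Q̇_C = 0.6000 kW.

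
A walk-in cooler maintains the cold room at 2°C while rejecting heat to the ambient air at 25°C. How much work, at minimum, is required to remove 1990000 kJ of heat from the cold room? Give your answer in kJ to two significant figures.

170000 kJ

In absolute terms T_C = 275.15 K and T_H = 298.15 K, so ΔT = 23.00 K.
The reversible limit is COP_R = T_C/ΔT = 11.96, so W_min = Q_C/COP = Q_C·ΔT/T_C.
W_min = 1990000 × 23.00/275.15 = 166300 kJ.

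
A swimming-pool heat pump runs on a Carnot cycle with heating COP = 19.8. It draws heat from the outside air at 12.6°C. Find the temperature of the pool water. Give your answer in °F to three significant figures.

82.0 °F

COP_HP = T_H/(T_H − T_C) rearranges to T_H = COP·T_C/(COP − 1).
With T_C = 285.75 K, T_H = 19.8 × 285.75/18.80 = 300.95 K.
Converting, 300.95 K = 82.04°F.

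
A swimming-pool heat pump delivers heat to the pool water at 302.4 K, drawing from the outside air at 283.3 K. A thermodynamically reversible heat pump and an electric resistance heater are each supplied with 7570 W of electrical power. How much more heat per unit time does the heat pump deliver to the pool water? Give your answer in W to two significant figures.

The reservoir spacing is ΔT = 302.4 − 283.3 = 19.10 K.
COP_Carnot = T_H/ΔT = 302.40/19.10 = 15.83.
The heat pump delivers Q̇_H = COP × Ẇ = 119900 W; the resistance heater delivers Ẇ = 7570 W.
Extra = (COP − 1)·Ẇ = 112300 W.

110000 W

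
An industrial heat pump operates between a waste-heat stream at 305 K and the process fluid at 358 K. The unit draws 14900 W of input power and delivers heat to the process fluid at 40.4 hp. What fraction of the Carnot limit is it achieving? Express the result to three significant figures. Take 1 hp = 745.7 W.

Converting, Q̇_H = 40.40 hp = 30130 W, so COP_actual = Q̇_H/Ẇ = 30130/14900 = 2.022.
The reservoir spacing is ΔT = 358 − 305 = 53.00 K.
COP_Carnot = T_H/ΔT = 358.00/53.00 = 6.755.
η_II = COP_actual/COP_Carnot = 2.022/6.755 = 0.2993.

0.299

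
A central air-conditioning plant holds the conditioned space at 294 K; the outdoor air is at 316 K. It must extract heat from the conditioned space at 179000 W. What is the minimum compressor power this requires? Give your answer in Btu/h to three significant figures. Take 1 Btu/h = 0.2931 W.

45700 Btu/h

The reservoir spacing is ΔT = 316 − 294 = 22.00 K.
COP_Carnot = T_C/ΔT = 294.00/22.00 = 13.36.
Ẇ_min = Q̇/COP_Carnot = 179000/13.36 = 13390 W = 45700 Btu/h.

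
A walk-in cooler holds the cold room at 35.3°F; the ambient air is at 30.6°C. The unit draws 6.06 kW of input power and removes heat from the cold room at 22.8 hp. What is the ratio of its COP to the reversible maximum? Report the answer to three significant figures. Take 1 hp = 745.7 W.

Converting, Q̇_C = 22.80 hp = 17.00 kW, so COP_actual = Q̇_C/Ẇ = 17.00/6.060 = 2.806.
In absolute terms T_C = 274.98 K and T_H = 303.75 K, so ΔT = 28.77 K.
COP_Carnot = T_C/ΔT = 274.98/28.77 = 9.559.
η_II = COP_actual/COP_Carnot = 2.806/9.559 = 0.2935.

0.294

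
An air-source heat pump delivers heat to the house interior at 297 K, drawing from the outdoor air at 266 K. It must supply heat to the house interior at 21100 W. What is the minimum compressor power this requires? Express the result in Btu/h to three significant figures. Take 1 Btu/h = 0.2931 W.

7510 Btu/h

The reservoir spacing is ΔT = 297 − 266 = 31.00 K.
COP_Carnot = T_H/ΔT = 297.00/31.00 = 9.581.
Ẇ_min = Q̇/COP_Carnot = 21100/9.581 = 2202 W = 7514 Btu/h.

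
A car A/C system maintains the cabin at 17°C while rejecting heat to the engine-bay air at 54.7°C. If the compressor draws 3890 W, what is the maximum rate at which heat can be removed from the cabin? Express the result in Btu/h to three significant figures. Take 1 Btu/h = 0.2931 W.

102000 Btu/h

In absolute terms T_C = 290.15 K and T_H = 327.85 K, so ΔT = 37.70 K.
COP_Carnot = T_C/ΔT = 290.15/37.70 = 7.696.
Q̇_max = COP_Carnot × Ẇ = 7.696 × 3890 W = 29940 W = 102100 Btu/h.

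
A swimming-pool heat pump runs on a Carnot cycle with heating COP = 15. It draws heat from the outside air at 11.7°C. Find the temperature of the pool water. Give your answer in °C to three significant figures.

32.0 °C

COP_HP = T_H/(T_H − T_C) rearranges to T_H = COP·T_C/(COP − 1).
With T_C = 284.85 K, T_H = 15 × 284.85/14.00 = 305.20 K.
Converting, 305.20 K = 32.05°C.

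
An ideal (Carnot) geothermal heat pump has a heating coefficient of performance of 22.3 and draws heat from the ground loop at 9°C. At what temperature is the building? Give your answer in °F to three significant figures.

COP_HP = T_H/(T_H − T_C) rearranges to T_H = COP·T_C/(COP − 1).
With T_C = 282.15 K, T_H = 22.3 × 282.15/21.30 = 295.40 K.
Converting, 295.40 K = 72.04°F.

72.0 °F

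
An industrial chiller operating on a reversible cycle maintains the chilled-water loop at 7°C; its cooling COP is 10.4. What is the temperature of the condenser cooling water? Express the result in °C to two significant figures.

COP_R = T_C/(T_H − T_C) gives T_H − T_C = T_C/COP.
With T_C = 280.15 K, T_H = 280.15 × (1 + 1/10.4) = 307.09 K.
Converting, 307.09 K = 33.94°C.

34 °C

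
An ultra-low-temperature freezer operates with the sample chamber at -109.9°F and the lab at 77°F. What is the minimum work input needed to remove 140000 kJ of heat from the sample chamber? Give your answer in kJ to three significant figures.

74800 kJ

In absolute terms T_C = 194.32 K and T_H = 298.15 K, so ΔT = 103.8 K.
The reversible limit is COP_R = T_C/ΔT = 1.871, so W_min = Q_C/COP = Q_C·ΔT/T_C.
W_min = 140000 × 103.8/194.32 = 74810 kJ.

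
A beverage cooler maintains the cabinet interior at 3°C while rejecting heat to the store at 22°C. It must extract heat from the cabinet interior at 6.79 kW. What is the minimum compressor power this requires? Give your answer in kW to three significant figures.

In absolute terms T_C = 276.15 K and T_H = 295.15 K, so ΔT = 19.00 K.
COP_Carnot = T_C/ΔT = 276.15/19.00 = 14.53.
Ẇ_min = Q̇/COP_Carnot = 6.790/14.53 = 0.4672 kW.

0.467 kW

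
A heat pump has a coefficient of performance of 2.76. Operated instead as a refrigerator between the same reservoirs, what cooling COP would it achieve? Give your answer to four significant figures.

Since Q_H = Q_C + W for any cycle, COP_R = Q_C/W = Q_H/W − 1.
COP_R = 2.76 − 1 = 1.76.

1.760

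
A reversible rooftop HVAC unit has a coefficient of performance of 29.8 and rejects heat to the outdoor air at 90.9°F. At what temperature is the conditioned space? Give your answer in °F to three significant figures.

73.0 °F

For a Carnot refrigerator COP_R = T_C/(T_H − T_C), so T_C = COP·T_H/(1 + COP).
With T_H = 305.87 K, T_C = 29.8 × 305.87/30.80 = 295.94 K.
Converting, 295.94 K = 73.02°F.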